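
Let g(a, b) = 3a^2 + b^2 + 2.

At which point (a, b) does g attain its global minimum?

(0, 0)

g(a,b) separates as P(a) + Q(b) + 2, so its minimum is min P + min Q + 2.
P'(a) = 6a vanishes at a ∈ {0}; Q'(b) = 2b vanishes at b ∈ {0}.
Local minima of P (where P''>0): P(0)=0. Local minima of Q: Q(0)=0.
So the global minimum of g is P(0) + Q(0) + 2 = 0 + 0 + 2 = 2, attained at (0, 0).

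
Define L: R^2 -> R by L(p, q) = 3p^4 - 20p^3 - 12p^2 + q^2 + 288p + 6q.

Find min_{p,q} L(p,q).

L(p,q) separates as A(p) + B(q), so its minimum is min A + min B.
A'(p) = 12(p - 4)(p - 3)(p + 2) vanishes at p ∈ {-2, 3, 4}; B'(q) = 2q + 6 vanishes at q ∈ {-3}.
Local minima of A (where A''>0): A(-2)=-416, A(4)=448. Local minima of B: B(-3)=-9.
So the global minimum of L is A(-2) + B(-3) = -416 − 9 = -425, attained at (-2, -3).

-425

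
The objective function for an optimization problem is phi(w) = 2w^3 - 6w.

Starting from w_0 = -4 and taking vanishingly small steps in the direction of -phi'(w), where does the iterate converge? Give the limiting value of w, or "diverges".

diverges

phi'(w) = 6(w - 1)(w + 1), so phi'(-4) = 90.
Gradient descent moves in the -phi' direction, i.e. w is decreasing.
There is no critical point below w=-4, and phi' keeps the same sign, so the iterate runs off to −∞.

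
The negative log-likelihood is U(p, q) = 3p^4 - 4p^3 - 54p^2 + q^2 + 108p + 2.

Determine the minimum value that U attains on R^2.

-457

U(p,q) separates as A(p) + B(q) + 2, so its minimum is min A + min B + 2.
A'(p) = 12(p - 3)(p - 1)(p + 3) vanishes at p ∈ {-3, 1, 3}; B'(q) = 2q vanishes at q ∈ {0}.
Local minima of A (where A''>0): A(-3)=-459, A(3)=-27. Local minima of B: B(0)=0.
So the global minimum of U is A(-3) + B(0) + 2 = -459 + 0 + 2 = -457, attained at (-3, 0).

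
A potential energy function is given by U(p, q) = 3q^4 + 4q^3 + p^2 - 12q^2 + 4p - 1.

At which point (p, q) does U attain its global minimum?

(-2, -2)

U(p,q) separates as A(p) + B(q) − 1, so its minimum is min A + min B − 1.
A'(p) = 2p + 4 vanishes at p ∈ {-2}; B'(q) = 12q(q - 1)(q + 2) vanishes at q ∈ {-2, 0, 1}.
Local minima of A (where A''>0): A(-2)=-4. Local minima of B: B(-2)=-32, B(1)=-5.
So the global minimum of U is A(-2) + B(-2) − 1 = -4 − 32 − 1 = -37, attained at (-2, -2).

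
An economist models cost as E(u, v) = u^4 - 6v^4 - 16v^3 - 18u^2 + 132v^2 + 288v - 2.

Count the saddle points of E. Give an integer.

5

E separates as a function of u plus a function of v, so ∇E=0 decouples.
∂E/∂u = 4u(u - 3)(u + 3) = 0 at u ∈ {-3, 0, 3}; ∂E/∂v = -24(v - 3)(v + 1)(v + 4) = 0 at v ∈ {-4, -1, 3}.
The Hessian is diagonal: diag(E_uu, E_vv). Second derivatives: E_uu(-3)=72, E_uu(0)=-36, E_uu(3)=72; E_vv(-4)=-504, E_vv(-1)=288, E_vv(3)=-672.
Saddle points occur where the two diagonal entries have opposite signs: (-3, -4), (-3, 3), (0, -1), (3, -4), (3, 3). Count: 5.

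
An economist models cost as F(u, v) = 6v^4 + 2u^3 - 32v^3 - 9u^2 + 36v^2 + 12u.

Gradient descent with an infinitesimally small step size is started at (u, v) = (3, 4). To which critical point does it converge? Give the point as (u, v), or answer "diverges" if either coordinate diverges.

(2, 3)

F is separable, so gradient descent decouples: u follows -∂F/∂u, v follows -∂F/∂v.
∂F/∂u = 6(u - 2)(u - 1); at u=3 this is 12, so u decreases.
∂F/∂v = 24v(v - 3)(v - 1); at v=4 this is 288, so v decreases.
u converges to its nearest critical value 2 (a local min of the u-part); v converges to 3. The iterate converges to (2, 3).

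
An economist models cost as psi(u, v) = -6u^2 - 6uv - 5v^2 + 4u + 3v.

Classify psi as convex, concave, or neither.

concave

psi is quadratic, so its Hessian is the constant matrix H = [[-12, -6], [-6, -10]].
det(H) = 84, tr(H) = -22.
det(H) > 0 and tr(H) < 0, so H is negative definite everywhere: concave.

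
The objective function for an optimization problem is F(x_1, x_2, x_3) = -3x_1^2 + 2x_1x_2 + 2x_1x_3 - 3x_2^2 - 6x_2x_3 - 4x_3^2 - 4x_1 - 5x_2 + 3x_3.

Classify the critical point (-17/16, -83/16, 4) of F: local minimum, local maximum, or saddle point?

local maximum

The Hessian is constant: H = [[-6, 2, 2], [2, -6, -6], [2, -6, -8]].
Leading principal minors: Δ₁ = -6, Δ₂ = 32, Δ₃ = -64.
The minors alternate sign starting negative (−, +, −), so H is negative definite: a local maximum.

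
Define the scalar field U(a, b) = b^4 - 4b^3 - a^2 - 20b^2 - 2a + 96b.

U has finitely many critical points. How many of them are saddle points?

U separates as a function of a plus a function of b, so ∇U=0 decouples.
∂U/∂a = -2(a + 1) = 0 at a ∈ {-1}; ∂U/∂b = 4(b - 4)(b - 2)(b + 3) = 0 at b ∈ {-3, 2, 4}.
The Hessian is diagonal: diag(U_aa, U_bb). Second derivatives: U_aa(-1)=-2; U_bb(-3)=140, U_bb(2)=-40, U_bb(4)=56.
Saddle points occur where the two diagonal entries have opposite signs: (-1, -3), (-1, 4). Count: 2.

2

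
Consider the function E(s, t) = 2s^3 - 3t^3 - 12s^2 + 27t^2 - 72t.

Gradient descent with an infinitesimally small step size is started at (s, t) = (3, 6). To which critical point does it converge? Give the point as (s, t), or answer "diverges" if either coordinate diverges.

diverges

E is separable, so gradient descent decouples: s follows -∂E/∂s, t follows -∂E/∂t.
∂E/∂s = 6s(s - 4); at s=3 this is -18, so s increases.
∂E/∂t = -9(t - 4)(t - 2); at t=6 this is -72, so t increases.
The t-coordinate has no critical point in that direction and runs off to infinity.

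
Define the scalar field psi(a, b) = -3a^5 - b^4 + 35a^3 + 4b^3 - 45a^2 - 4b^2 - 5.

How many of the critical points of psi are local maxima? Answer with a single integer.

psi separates as a function of a plus a function of b, so ∇psi=0 decouples.
∂psi/∂a = -15a(a - 2)(a - 1)(a + 3) = 0 at a ∈ {-3, 0, 1, 2}; ∂psi/∂b = -4b(b - 2)(b - 1) = 0 at b ∈ {0, 1, 2}.
The Hessian is diagonal: diag(psi_aa, psi_bb). Second derivatives: psi_aa(-3)=900, psi_aa(0)=-90, psi_aa(1)=60, psi_aa(2)=-150; psi_bb(0)=-8, psi_bb(1)=4, psi_bb(2)=-8.
Local maxima occur where both diagonal entries negative: (0, 0), (0, 2), (2, 0), (2, 2). Count: 4.

4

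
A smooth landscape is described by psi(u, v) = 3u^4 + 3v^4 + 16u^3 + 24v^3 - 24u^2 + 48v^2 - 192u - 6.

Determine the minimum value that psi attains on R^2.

-310

psi(u,v) separates as P(u) + Q(v) − 6, so its minimum is min P + min Q − 6.
P'(u) = 12(u - 2)(u + 2)(u + 4) vanishes at u ∈ {-4, -2, 2}; Q'(v) = 12v(v + 2)(v + 4) vanishes at v ∈ {-4, -2, 0}.
Local minima of P (where P''>0): P(-4)=128, P(2)=-304. Local minima of Q: Q(-4)=0, Q(0)=0.
So the global minimum of psi is P(2) + Q(-4) − 6 = -304 + 0 − 6 = -310, attained at (2, -4).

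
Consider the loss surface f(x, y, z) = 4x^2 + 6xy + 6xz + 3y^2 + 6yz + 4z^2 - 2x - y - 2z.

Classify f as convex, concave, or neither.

convex

f is quadratic, so its Hessian is the constant matrix H = [[8, 6, 6], [6, 6, 6], [6, 6, 8]].
Leading principal minors: 8, 12, 24.
All positive ⇒ H ≻ 0 ⇒ convex.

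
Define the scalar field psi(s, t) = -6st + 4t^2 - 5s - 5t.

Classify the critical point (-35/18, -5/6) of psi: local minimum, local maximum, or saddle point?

The Hessian of psi is constant: H = [[0, -6], [-6, 8]].
det(H) = 0·8 − (-6)² = -36.
Since det(H) < 0, H is indefinite and the critical point is a saddle point.

saddle point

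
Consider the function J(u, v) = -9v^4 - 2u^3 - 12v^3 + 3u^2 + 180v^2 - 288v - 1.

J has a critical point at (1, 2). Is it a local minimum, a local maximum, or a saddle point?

The mixed partial ∂²J/∂u∂v is 0, so the Hessian at any point is diag(J_uu, J_vv) = diag(6(-2u + 1), 36(-3v^2 - 2v + 10)).
At (1, 2): H = diag(-6, -216).
Both eigenvalues are negative, so H is negative definite: a local maximum.

local maximum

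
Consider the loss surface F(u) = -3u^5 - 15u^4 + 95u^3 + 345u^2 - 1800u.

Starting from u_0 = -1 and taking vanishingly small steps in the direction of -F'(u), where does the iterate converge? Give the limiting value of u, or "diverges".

F'(u) = -15(u - 3)(u - 2)(u + 4)(u + 5), so F'(-1) = -2160.
Gradient descent moves in the -F' direction, i.e. u is increasing.
The nearest critical point in that direction is u = 2, where F'' = 630 > 0 (a local minimum). The iterate converges there.

2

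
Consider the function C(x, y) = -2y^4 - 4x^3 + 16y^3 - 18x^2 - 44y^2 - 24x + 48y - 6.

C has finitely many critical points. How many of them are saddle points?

C separates as a function of x plus a function of y, so ∇C=0 decouples.
∂C/∂x = -12(x + 1)(x + 2) = 0 at x ∈ {-2, -1}; ∂C/∂y = -8(y - 3)(y - 2)(y - 1) = 0 at y ∈ {1, 2, 3}.
The Hessian is diagonal: diag(C_xx, C_yy). Second derivatives: C_xx(-2)=12, C_xx(-1)=-12; C_yy(1)=-16, C_yy(2)=8, C_yy(3)=-16.
Saddle points occur where the two diagonal entries have opposite signs: (-2, 1), (-2, 3), (-1, 2). Count: 3.

3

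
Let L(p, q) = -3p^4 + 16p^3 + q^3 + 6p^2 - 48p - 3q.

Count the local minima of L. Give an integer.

L separates as a function of p plus a function of q, so ∇L=0 decouples.
∂L/∂p = -12(p - 4)(p - 1)(p + 1) = 0 at p ∈ {-1, 1, 4}; ∂L/∂q = 3(q - 1)(q + 1) = 0 at q ∈ {-1, 1}.
The Hessian is diagonal: diag(L_pp, L_qq). Second derivatives: L_pp(-1)=-120, L_pp(1)=72, L_pp(4)=-180; L_qq(-1)=-6, L_qq(1)=6.
Local minima occur where both diagonal entries positive: (1, 1). Count: 1.

1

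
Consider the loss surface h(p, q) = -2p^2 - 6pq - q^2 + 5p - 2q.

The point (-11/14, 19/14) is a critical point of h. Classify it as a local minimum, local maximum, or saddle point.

saddle point

The Hessian of h is constant: H = [[-4, -6], [-6, -2]].
det(H) = (-4)·(-2) − (-6)² = -28.
Since det(H) < 0, H is indefinite and the critical point is a saddle point.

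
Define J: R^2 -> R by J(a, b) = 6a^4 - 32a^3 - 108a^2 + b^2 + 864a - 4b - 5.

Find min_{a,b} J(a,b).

-2223

J(a,b) separates as P(a) + Q(b) − 5, so its minimum is min P + min Q − 5.
P'(a) = 24(a - 4)(a - 3)(a + 3) vanishes at a ∈ {-3, 3, 4}; Q'(b) = 2b - 4 vanishes at b ∈ {2}.
Local minima of P (where P''>0): P(-3)=-2214, P(4)=1216. Local minima of Q: Q(2)=-4.
So the global minimum of J is P(-3) + Q(2) − 5 = -2214 − 4 − 5 = -2223, attained at (-3, 2).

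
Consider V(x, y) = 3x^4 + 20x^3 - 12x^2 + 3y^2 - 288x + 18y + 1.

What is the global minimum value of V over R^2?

V(x,y) separates as P(x) + Q(y) + 1, so its minimum is min P + min Q + 1.
P'(x) = 12(x - 2)(x + 3)(x + 4) vanishes at x ∈ {-4, -3, 2}; Q'(y) = 6y + 18 vanishes at y ∈ {-3}.
Local minima of P (where P''>0): P(-4)=448, P(2)=-416. Local minima of Q: Q(-3)=-27.
So the global minimum of V is P(2) + Q(-3) + 1 = -416 − 27 + 1 = -442, attained at (2, -3).

-442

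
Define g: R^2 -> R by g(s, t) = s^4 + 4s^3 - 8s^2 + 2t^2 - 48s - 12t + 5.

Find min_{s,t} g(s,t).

g(s,t) separates as P(s) + Q(t) + 5, so its minimum is min P + min Q + 5.
P'(s) = 4(s - 2)(s + 2)(s + 3) vanishes at s ∈ {-3, -2, 2}; Q'(t) = 4(t - 3) vanishes at t ∈ {3}.
Local minima of P (where P''>0): P(-3)=45, P(2)=-80. Local minima of Q: Q(3)=-18.
So the global minimum of g is P(2) + Q(3) + 5 = -80 − 18 + 5 = -93, attained at (2, 3).

-93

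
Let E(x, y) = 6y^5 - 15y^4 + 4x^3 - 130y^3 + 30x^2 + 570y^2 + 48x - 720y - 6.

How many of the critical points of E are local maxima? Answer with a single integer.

2

E separates as a function of x plus a function of y, so ∇E=0 decouples.
∂E/∂x = 12(x + 1)(x + 4) = 0 at x ∈ {-4, -1}; ∂E/∂y = 30(y - 3)(y - 2)(y - 1)(y + 4) = 0 at y ∈ {-4, 1, 2, 3}.
The Hessian is diagonal: diag(E_xx, E_yy). Second derivatives: E_xx(-4)=-36, E_xx(-1)=36; E_yy(-4)=-6300, E_yy(1)=300, E_yy(2)=-180, E_yy(3)=420.
Local maxima occur where both diagonal entries negative: (-4, -4), (-4, 2). Count: 2.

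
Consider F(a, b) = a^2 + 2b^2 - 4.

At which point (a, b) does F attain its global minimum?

F(a,b) separates as P(a) + Q(b) − 4, so its minimum is min P + min Q − 4.
P'(a) = 2a vanishes at a ∈ {0}; Q'(b) = 4b vanishes at b ∈ {0}.
Local minima of P (where P''>0): P(0)=0. Local minima of Q: Q(0)=0.
So the global minimum of F is P(0) + Q(0) − 4 = 0 + 0 − 4 = -4, attained at (0, 0).

(0, 0)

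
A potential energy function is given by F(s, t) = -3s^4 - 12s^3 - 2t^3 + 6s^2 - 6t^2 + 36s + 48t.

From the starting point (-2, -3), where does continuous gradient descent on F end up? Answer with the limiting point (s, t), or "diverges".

F is separable, so gradient descent decouples: s follows -∂F/∂s, t follows -∂F/∂t.
∂F/∂s = -12(s - 1)(s + 1)(s + 3); at s=-2 this is -36, so s increases.
∂F/∂t = -6(t - 2)(t + 4); at t=-3 this is 30, so t decreases.
s converges to its nearest critical value -1 (a local min of the s-part); t converges to -4. The iterate converges to (-1, -4).

(-1, -4)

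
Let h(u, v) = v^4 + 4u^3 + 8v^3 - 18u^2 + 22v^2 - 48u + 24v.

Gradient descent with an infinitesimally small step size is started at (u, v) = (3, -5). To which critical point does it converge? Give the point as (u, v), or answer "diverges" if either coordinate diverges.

h is separable, so gradient descent decouples: u follows -∂h/∂u, v follows -∂h/∂v.
∂h/∂u = 12(u - 4)(u + 1); at u=3 this is -48, so u increases.
∂h/∂v = 4(v + 1)(v + 2)(v + 3); at v=-5 this is -96, so v increases.
u converges to its nearest critical value 4 (a local min of the u-part); v converges to -3. The iterate converges to (4, -3).

(4, -3)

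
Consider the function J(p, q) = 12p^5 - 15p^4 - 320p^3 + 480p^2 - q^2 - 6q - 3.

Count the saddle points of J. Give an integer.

2

J separates as a function of p plus a function of q, so ∇J=0 decouples.
∂J/∂p = 60p(p - 4)(p - 1)(p + 4) = 0 at p ∈ {-4, 0, 1, 4}; ∂J/∂q = -2(q + 3) = 0 at q ∈ {-3}.
The Hessian is diagonal: diag(J_pp, J_qq). Second derivatives: J_pp(-4)=-9600, J_pp(0)=960, J_pp(1)=-900, J_pp(4)=5760; J_qq(-3)=-2.
Saddle points occur where the two diagonal entries have opposite signs: (0, -3), (4, -3). Count: 2.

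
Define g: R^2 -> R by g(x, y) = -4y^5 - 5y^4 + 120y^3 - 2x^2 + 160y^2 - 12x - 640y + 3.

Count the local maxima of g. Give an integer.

2

g separates as a function of x plus a function of y, so ∇g=0 decouples.
∂g/∂x = -4(x + 3) = 0 at x ∈ {-3}; ∂g/∂y = -20(y - 4)(y - 1)(y + 2)(y + 4) = 0 at y ∈ {-4, -2, 1, 4}.
The Hessian is diagonal: diag(g_xx, g_yy). Second derivatives: g_xx(-3)=-4; g_yy(-4)=1600, g_yy(-2)=-720, g_yy(1)=900, g_yy(4)=-2880.
Local maxima occur where both diagonal entries negative: (-3, -2), (-3, 4). Count: 2.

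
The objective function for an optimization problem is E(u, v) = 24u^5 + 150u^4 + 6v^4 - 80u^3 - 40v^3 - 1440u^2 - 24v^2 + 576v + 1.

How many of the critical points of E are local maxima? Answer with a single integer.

E separates as a function of u plus a function of v, so ∇E=0 decouples.
∂E/∂u = 120u(u - 2)(u + 3)(u + 4) = 0 at u ∈ {-4, -3, 0, 2}; ∂E/∂v = 24(v - 4)(v - 3)(v + 2) = 0 at v ∈ {-2, 3, 4}.
The Hessian is diagonal: diag(E_uu, E_vv). Second derivatives: E_uu(-4)=-2880, E_uu(-3)=1800, E_uu(0)=-2880, E_uu(2)=7200; E_vv(-2)=720, E_vv(3)=-120, E_vv(4)=144.
Local maxima occur where both diagonal entries negative: (-4, 3), (0, 3). Count: 2.

2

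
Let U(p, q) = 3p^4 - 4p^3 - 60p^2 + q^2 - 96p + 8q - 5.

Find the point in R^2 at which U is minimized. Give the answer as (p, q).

(4, -4)

U(p,q) separates as A(p) + B(q) − 5, so its minimum is min A + min B − 5.
A'(p) = 12(p - 4)(p + 1)(p + 2) vanishes at p ∈ {-2, -1, 4}; B'(q) = 2q + 8 vanishes at q ∈ {-4}.
Local minima of A (where A''>0): A(-2)=32, A(4)=-832. Local minima of B: B(-4)=-16.
So the global minimum of U is A(4) + B(-4) − 5 = -832 − 16 − 5 = -853, attained at (4, -4).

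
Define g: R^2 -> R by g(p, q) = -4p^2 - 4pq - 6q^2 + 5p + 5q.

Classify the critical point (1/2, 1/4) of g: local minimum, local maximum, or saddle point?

local maximum

The Hessian of g is constant: H = [[-8, -4], [-4, -12]].
det(H) = (-8)·(-12) − (-4)² = 80.
det(H) > 0 and tr(H) = -20 < 0, so H is negative definite and the point is a local maximum.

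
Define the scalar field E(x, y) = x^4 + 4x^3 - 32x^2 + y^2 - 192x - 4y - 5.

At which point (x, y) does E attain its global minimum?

E(x,y) separates as P(x) + Q(y) − 5, so its minimum is min P + min Q − 5.
P'(x) = 4(x - 4)(x + 3)(x + 4) vanishes at x ∈ {-4, -3, 4}; Q'(y) = 2y - 4 vanishes at y ∈ {2}.
Local minima of P (where P''>0): P(-4)=256, P(4)=-768. Local minima of Q: Q(2)=-4.
So the global minimum of E is P(4) + Q(2) − 5 = -768 − 4 − 5 = -777, attained at (4, 2).

(4, 2)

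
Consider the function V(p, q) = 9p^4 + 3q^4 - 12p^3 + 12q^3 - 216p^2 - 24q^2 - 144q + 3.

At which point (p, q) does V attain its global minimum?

(4, 2)

V(p,q) separates as A(p) + B(q) + 3, so its minimum is min A + min B + 3.
A'(p) = 36p(p - 4)(p + 3) vanishes at p ∈ {-3, 0, 4}; B'(q) = 12(q - 2)(q + 2)(q + 3) vanishes at q ∈ {-3, -2, 2}.
Local minima of A (where A''>0): A(-3)=-891, A(4)=-1920. Local minima of B: B(-3)=135, B(2)=-240.
So the global minimum of V is A(4) + B(2) + 3 = -1920 − 240 + 3 = -2157, attained at (4, 2).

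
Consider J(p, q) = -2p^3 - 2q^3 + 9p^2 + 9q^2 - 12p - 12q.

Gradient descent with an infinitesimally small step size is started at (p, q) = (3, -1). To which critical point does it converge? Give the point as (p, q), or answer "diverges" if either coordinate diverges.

diverges

J is separable, so gradient descent decouples: p follows -∂J/∂p, q follows -∂J/∂q.
∂J/∂p = -6(p - 2)(p - 1); at p=3 this is -12, so p increases.
∂J/∂q = -6(q - 2)(q - 1); at q=-1 this is -36, so q increases.
The p-coordinate has no critical point in that direction and runs off to infinity.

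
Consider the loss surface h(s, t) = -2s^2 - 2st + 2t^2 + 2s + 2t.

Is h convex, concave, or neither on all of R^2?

h is quadratic, so its Hessian is the constant matrix H = [[-4, -2], [-2, 4]].
det(H) = -20, tr(H) = 0.
det(H) < 0, so H is indefinite: neither convex nor concave.

neither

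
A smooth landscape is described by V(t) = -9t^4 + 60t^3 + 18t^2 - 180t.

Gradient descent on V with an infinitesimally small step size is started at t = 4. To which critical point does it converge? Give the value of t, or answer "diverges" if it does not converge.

1

V'(t) = -36(t - 5)(t - 1)(t + 1), so V'(4) = 540.
Gradient descent moves in the -V' direction, i.e. t is decreasing.
The nearest critical point in that direction is t = 1, where V'' = 288 > 0 (a local minimum). The iterate converges there.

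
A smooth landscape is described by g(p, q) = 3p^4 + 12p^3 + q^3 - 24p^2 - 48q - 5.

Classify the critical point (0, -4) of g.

local maximum

The mixed partial ∂²g/∂p∂q is 0, so the Hessian at any point is diag(g_pp, g_qq) = diag(12(3p^2 + 6p - 4), 6q).
At (0, -4): H = diag(-48, -24).
Both eigenvalues are negative, so H is negative definite: a local maximum.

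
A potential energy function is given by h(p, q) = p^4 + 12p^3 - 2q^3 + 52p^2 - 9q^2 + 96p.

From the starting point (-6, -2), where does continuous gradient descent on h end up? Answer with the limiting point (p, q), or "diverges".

h is separable, so gradient descent decouples: p follows -∂h/∂p, q follows -∂h/∂q.
∂h/∂p = 4(p + 2)(p + 3)(p + 4); at p=-6 this is -96, so p increases.
∂h/∂q = -6q(q + 3); at q=-2 this is 12, so q decreases.
p converges to its nearest critical value -4 (a local min of the p-part); q converges to -3. The iterate converges to (-4, -3).

(-4, -3)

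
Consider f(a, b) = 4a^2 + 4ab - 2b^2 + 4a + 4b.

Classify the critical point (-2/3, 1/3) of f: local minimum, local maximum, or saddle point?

saddle point

The Hessian of f is constant: H = [[8, 4], [4, -4]].
det(H) = 8·(-4) − 4² = -48.
Since det(H) < 0, H is indefinite and the critical point is a saddle point.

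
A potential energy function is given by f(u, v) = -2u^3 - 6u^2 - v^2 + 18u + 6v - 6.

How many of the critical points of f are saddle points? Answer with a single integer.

f separates as a function of u plus a function of v, so ∇f=0 decouples.
∂f/∂u = -6(u - 1)(u + 3) = 0 at u ∈ {-3, 1}; ∂f/∂v = -2(v - 3) = 0 at v ∈ {3}.
The Hessian is diagonal: diag(f_uu, f_vv). Second derivatives: f_uu(-3)=24, f_uu(1)=-24; f_vv(3)=-2.
Saddle points occur where the two diagonal entries have opposite signs: (-3, 3). Count: 1.

1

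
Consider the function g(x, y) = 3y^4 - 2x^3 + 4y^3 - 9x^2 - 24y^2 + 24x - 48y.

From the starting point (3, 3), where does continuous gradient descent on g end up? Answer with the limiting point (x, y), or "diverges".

g is separable, so gradient descent decouples: x follows -∂g/∂x, y follows -∂g/∂y.
∂g/∂x = -6(x - 1)(x + 4); at x=3 this is -84, so x increases.
∂g/∂y = 12(y - 2)(y + 1)(y + 2); at y=3 this is 240, so y decreases.
The x-coordinate has no critical point in that direction and runs off to infinity.

diverges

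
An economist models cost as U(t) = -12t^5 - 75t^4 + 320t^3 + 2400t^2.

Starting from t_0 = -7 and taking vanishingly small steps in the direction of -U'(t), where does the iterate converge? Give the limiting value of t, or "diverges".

-5

U'(t) = -60t(t - 4)(t + 4)(t + 5), so U'(-7) = -27720.
Gradient descent moves in the -U' direction, i.e. t is increasing.
The nearest critical point in that direction is t = -5, where U'' = 2700 > 0 (a local minimum). The iterate converges there.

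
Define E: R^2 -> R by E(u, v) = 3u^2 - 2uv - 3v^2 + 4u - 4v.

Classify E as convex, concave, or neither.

E is quadratic, so its Hessian is the constant matrix H = [[6, -2], [-2, -6]].
det(H) = -40, tr(H) = 0.
det(H) < 0, so H is indefinite: neither convex nor concave.

neither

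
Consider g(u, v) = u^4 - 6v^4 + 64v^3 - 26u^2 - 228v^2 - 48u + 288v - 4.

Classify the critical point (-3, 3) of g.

local minimum

The mixed partial ∂²g/∂u∂v is 0, so the Hessian at any point is diag(g_uu, g_vv) = diag(4(3u^2 - 13), 24(-3v^2 + 16v - 19)).
At (-3, 3): H = diag(56, 48).
Both eigenvalues are positive, so H is positive definite: a local minimum.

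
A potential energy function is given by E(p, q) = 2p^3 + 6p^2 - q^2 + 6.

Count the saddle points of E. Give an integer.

E separates as a function of p plus a function of q, so ∇E=0 decouples.
∂E/∂p = 6p(p + 2) = 0 at p ∈ {-2, 0}; ∂E/∂q = -2q = 0 at q ∈ {0}.
The Hessian is diagonal: diag(E_pp, E_qq). Second derivatives: E_pp(-2)=-12, E_pp(0)=12; E_qq(0)=-2.
Saddle points occur where the two diagonal entries have opposite signs: (0, 0). Count: 1.

1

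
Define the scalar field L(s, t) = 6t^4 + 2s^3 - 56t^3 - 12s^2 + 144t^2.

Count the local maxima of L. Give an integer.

L separates as a function of s plus a function of t, so ∇L=0 decouples.
∂L/∂s = 6s(s - 4) = 0 at s ∈ {0, 4}; ∂L/∂t = 24t(t - 4)(t - 3) = 0 at t ∈ {0, 3, 4}.
The Hessian is diagonal: diag(L_ss, L_tt). Second derivatives: L_ss(0)=-24, L_ss(4)=24; L_tt(0)=288, L_tt(3)=-72, L_tt(4)=96.
Local maxima occur where both diagonal entries negative: (0, 3). Count: 1.

1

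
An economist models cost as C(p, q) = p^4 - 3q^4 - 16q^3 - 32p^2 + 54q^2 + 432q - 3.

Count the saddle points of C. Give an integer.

5

C separates as a function of p plus a function of q, so ∇C=0 decouples.
∂C/∂p = 4p(p - 4)(p + 4) = 0 at p ∈ {-4, 0, 4}; ∂C/∂q = -12(q - 3)(q + 3)(q + 4) = 0 at q ∈ {-4, -3, 3}.
The Hessian is diagonal: diag(C_pp, C_qq). Second derivatives: C_pp(-4)=128, C_pp(0)=-64, C_pp(4)=128; C_qq(-4)=-84, C_qq(-3)=72, C_qq(3)=-504.
Saddle points occur where the two diagonal entries have opposite signs: (-4, -4), (-4, 3), (0, -3), (4, -4), (4, 3). Count: 5.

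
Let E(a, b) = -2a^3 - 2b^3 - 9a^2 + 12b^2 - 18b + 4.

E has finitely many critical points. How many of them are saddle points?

E separates as a function of a plus a function of b, so ∇E=0 decouples.
∂E/∂a = -6a(a + 3) = 0 at a ∈ {-3, 0}; ∂E/∂b = -6(b - 3)(b - 1) = 0 at b ∈ {1, 3}.
The Hessian is diagonal: diag(E_aa, E_bb). Second derivatives: E_aa(-3)=18, E_aa(0)=-18; E_bb(1)=12, E_bb(3)=-12.
Saddle points occur where the two diagonal entries have opposite signs: (-3, 3), (0, 1). Count: 2.

2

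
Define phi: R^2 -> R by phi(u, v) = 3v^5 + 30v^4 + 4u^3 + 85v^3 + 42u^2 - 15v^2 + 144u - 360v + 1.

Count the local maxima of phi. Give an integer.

2

phi separates as a function of u plus a function of v, so ∇phi=0 decouples.
∂phi/∂u = 12(u + 3)(u + 4) = 0 at u ∈ {-4, -3}; ∂phi/∂v = 15(v - 1)(v + 2)(v + 3)(v + 4) = 0 at v ∈ {-4, -3, -2, 1}.
The Hessian is diagonal: diag(phi_uu, phi_vv). Second derivatives: phi_uu(-4)=-12, phi_uu(-3)=12; phi_vv(-4)=-150, phi_vv(-3)=60, phi_vv(-2)=-90, phi_vv(1)=900.
Local maxima occur where both diagonal entries negative: (-4, -4), (-4, -2). Count: 2.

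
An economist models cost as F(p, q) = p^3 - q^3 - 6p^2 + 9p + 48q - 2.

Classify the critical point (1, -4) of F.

The mixed partial ∂²F/∂p∂q is 0, so the Hessian at any point is diag(F_pp, F_qq) = diag(6(p - 2), -6q).
At (1, -4): H = diag(-6, 24).
The eigenvalues have opposite signs, so H is indefinite: a saddle point.

saddle point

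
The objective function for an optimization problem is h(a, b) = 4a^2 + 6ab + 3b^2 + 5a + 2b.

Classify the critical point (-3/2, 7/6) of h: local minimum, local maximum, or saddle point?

The Hessian of h is constant: H = [[8, 6], [6, 6]].
det(H) = 8·6 − 6² = 12.
det(H) > 0 and tr(H) = 14 > 0, so H is positive definite and the point is a local minimum.

local minimum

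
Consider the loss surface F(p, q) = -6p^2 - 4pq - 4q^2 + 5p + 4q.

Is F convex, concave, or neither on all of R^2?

F is quadratic, so its Hessian is the constant matrix H = [[-12, -4], [-4, -8]].
det(H) = 80, tr(H) = -20.
det(H) > 0 and tr(H) < 0, so H is negative definite everywhere: concave.

concave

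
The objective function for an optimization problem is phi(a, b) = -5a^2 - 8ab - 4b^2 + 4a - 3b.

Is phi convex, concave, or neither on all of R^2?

phi is quadratic, so its Hessian is the constant matrix H = [[-10, -8], [-8, -8]].
det(H) = 16, tr(H) = -18.
det(H) > 0 and tr(H) < 0, so H is negative definite everywhere: concave.

concave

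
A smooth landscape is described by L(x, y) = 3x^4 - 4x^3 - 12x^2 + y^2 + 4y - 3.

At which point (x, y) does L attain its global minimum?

L(x,y) separates as P(x) + Q(y) − 3, so its minimum is min P + min Q − 3.
P'(x) = 12x(x - 2)(x + 1) vanishes at x ∈ {-1, 0, 2}; Q'(y) = 2y + 4 vanishes at y ∈ {-2}.
Local minima of P (where P''>0): P(-1)=-5, P(2)=-32. Local minima of Q: Q(-2)=-4.
So the global minimum of L is P(2) + Q(-2) − 3 = -32 − 4 − 3 = -39, attained at (2, -2).

(2, -2)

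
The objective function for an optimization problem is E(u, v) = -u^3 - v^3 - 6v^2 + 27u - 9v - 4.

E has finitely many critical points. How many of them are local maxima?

E separates as a function of u plus a function of v, so ∇E=0 decouples.
∂E/∂u = -3(u - 3)(u + 3) = 0 at u ∈ {-3, 3}; ∂E/∂v = -3(v + 1)(v + 3) = 0 at v ∈ {-3, -1}.
The Hessian is diagonal: diag(E_uu, E_vv). Second derivatives: E_uu(-3)=18, E_uu(3)=-18; E_vv(-3)=6, E_vv(-1)=-6.
Local maxima occur where both diagonal entries negative: (3, -1). Count: 1.

1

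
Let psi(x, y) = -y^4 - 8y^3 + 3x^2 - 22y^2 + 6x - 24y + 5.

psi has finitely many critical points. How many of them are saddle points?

2

psi separates as a function of x plus a function of y, so ∇psi=0 decouples.
∂psi/∂x = 6(x + 1) = 0 at x ∈ {-1}; ∂psi/∂y = -4(y + 1)(y + 2)(y + 3) = 0 at y ∈ {-3, -2, -1}.
The Hessian is diagonal: diag(psi_xx, psi_yy). Second derivatives: psi_xx(-1)=6; psi_yy(-3)=-8, psi_yy(-2)=4, psi_yy(-1)=-8.
Saddle points occur where the two diagonal entries have opposite signs: (-1, -3), (-1, -1). Count: 2.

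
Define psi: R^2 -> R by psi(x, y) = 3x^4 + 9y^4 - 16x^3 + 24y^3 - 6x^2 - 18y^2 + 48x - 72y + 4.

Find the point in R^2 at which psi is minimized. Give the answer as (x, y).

(4, 1)

psi(x,y) separates as P(x) + Q(y) + 4, so its minimum is min P + min Q + 4.
P'(x) = 12(x - 4)(x - 1)(x + 1) vanishes at x ∈ {-1, 1, 4}; Q'(y) = 36(y - 1)(y + 1)(y + 2) vanishes at y ∈ {-2, -1, 1}.
Local minima of P (where P''>0): P(-1)=-35, P(4)=-160. Local minima of Q: Q(-2)=24, Q(1)=-57.
So the global minimum of psi is P(4) + Q(1) + 4 = -160 − 57 + 4 = -213, attained at (4, 1).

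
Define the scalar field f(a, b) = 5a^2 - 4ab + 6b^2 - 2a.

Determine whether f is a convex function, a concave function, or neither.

f is quadratic, so its Hessian is the constant matrix H = [[10, -4], [-4, 12]].
det(H) = 104, tr(H) = 22.
det(H) > 0 and tr(H) > 0, so H is positive definite everywhere: convex.

convex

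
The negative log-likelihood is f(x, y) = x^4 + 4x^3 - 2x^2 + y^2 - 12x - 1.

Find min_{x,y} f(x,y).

f(x,y) separates as P(x) + Q(y) − 1, so its minimum is min P + min Q − 1.
P'(x) = 4(x - 1)(x + 1)(x + 3) vanishes at x ∈ {-3, -1, 1}; Q'(y) = 2y vanishes at y ∈ {0}.
Local minima of P (where P''>0): P(-3)=-9, P(1)=-9. Local minima of Q: Q(0)=0.
So the global minimum of f is P(-3) + Q(0) − 1 = -9 + 0 − 1 = -10, attained at (-3, 0).

-10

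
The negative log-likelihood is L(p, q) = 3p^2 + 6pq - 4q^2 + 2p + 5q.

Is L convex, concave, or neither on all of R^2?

neither

L is quadratic, so its Hessian is the constant matrix H = [[6, 6], [6, -8]].
det(H) = -84, tr(H) = -2.
det(H) < 0, so H is indefinite: neither convex nor concave.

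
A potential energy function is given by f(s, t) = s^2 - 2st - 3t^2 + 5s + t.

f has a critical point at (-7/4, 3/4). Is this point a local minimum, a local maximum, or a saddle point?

The Hessian of f is constant: H = [[2, -2], [-2, -6]].
det(H) = 2·(-6) − (-2)² = -16.
Since det(H) < 0, H is indefinite and the critical point is a saddle point.

saddle point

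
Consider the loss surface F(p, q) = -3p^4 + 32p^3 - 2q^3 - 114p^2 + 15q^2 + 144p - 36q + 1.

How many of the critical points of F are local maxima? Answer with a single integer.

2

F separates as a function of p plus a function of q, so ∇F=0 decouples.
∂F/∂p = -12(p - 4)(p - 3)(p - 1) = 0 at p ∈ {1, 3, 4}; ∂F/∂q = -6(q - 3)(q - 2) = 0 at q ∈ {2, 3}.
The Hessian is diagonal: diag(F_pp, F_qq). Second derivatives: F_pp(1)=-72, F_pp(3)=24, F_pp(4)=-36; F_qq(2)=6, F_qq(3)=-6.
Local maxima occur where both diagonal entries negative: (1, 3), (4, 3). Count: 2.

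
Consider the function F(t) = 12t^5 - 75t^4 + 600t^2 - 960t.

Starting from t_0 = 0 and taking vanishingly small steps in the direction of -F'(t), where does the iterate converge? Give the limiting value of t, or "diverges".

F'(t) = 60(t - 4)(t - 2)(t - 1)(t + 2), so F'(0) = -960.
Gradient descent moves in the -F' direction, i.e. t is increasing.
The nearest critical point in that direction is t = 1, where F'' = 540 > 0 (a local minimum). The iterate converges there.

1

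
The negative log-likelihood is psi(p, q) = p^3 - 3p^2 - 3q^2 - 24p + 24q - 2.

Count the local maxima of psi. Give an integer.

psi separates as a function of p plus a function of q, so ∇psi=0 decouples.
∂psi/∂p = 3(p - 4)(p + 2) = 0 at p ∈ {-2, 4}; ∂psi/∂q = -6(q - 4) = 0 at q ∈ {4}.
The Hessian is diagonal: diag(psi_pp, psi_qq). Second derivatives: psi_pp(-2)=-18, psi_pp(4)=18; psi_qq(4)=-6.
Local maxima occur where both diagonal entries negative: (-2, 4). Count: 1.

1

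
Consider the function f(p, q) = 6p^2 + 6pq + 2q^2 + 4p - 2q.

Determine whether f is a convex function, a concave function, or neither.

convex

f is quadratic, so its Hessian is the constant matrix H = [[12, 6], [6, 4]].
det(H) = 12, tr(H) = 16.
det(H) > 0 and tr(H) > 0, so H is positive definite everywhere: convex.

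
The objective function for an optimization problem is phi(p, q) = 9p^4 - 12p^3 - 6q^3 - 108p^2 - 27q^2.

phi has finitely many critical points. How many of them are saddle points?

phi separates as a function of p plus a function of q, so ∇phi=0 decouples.
∂phi/∂p = 36p(p - 3)(p + 2) = 0 at p ∈ {-2, 0, 3}; ∂phi/∂q = -18q(q + 3) = 0 at q ∈ {-3, 0}.
The Hessian is diagonal: diag(phi_pp, phi_qq). Second derivatives: phi_pp(-2)=360, phi_pp(0)=-216, phi_pp(3)=540; phi_qq(-3)=54, phi_qq(0)=-54.
Saddle points occur where the two diagonal entries have opposite signs: (-2, 0), (0, -3), (3, 0). Count: 3.

3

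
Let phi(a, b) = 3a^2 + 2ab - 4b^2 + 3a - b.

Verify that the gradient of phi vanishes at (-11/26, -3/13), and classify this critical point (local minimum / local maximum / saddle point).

saddle point

∇phi = (6a + 2b + 3, 2a - 8b - 1); substituting (-11/26, -3/13) gives ∇phi = (0, 0), so (-11/26, -3/13) is indeed a critical point.
The Hessian of phi is constant: H = [[6, 2], [2, -8]].
det(H) = 6·(-8) − 2² = -52.
Since det(H) < 0, H is indefinite and the critical point is a saddle point.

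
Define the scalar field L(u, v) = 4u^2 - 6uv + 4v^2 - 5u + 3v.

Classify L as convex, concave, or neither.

L is quadratic, so its Hessian is the constant matrix H = [[8, -6], [-6, 8]].
det(H) = 28, tr(H) = 16.
det(H) > 0 and tr(H) > 0, so H is positive definite everywhere: convex.

convex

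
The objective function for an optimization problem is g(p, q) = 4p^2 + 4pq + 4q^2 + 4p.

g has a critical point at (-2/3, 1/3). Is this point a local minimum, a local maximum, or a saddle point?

The Hessian of g is constant: H = [[8, 4], [4, 8]].
det(H) = 8·8 − 4² = 48.
det(H) > 0 and tr(H) = 16 > 0, so H is positive definite and the point is a local minimum.

local minimum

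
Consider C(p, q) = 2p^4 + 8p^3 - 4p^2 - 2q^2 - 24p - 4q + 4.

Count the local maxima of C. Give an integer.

1

C separates as a function of p plus a function of q, so ∇C=0 decouples.
∂C/∂p = 8(p - 1)(p + 1)(p + 3) = 0 at p ∈ {-3, -1, 1}; ∂C/∂q = -4(q + 1) = 0 at q ∈ {-1}.
The Hessian is diagonal: diag(C_pp, C_qq). Second derivatives: C_pp(-3)=64, C_pp(-1)=-32, C_pp(1)=64; C_qq(-1)=-4.
Local maxima occur where both diagonal entries negative: (-1, -1). Count: 1.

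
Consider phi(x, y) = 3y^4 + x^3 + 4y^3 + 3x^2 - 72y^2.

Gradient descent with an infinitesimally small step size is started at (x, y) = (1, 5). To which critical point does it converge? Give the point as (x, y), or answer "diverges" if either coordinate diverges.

phi is separable, so gradient descent decouples: x follows -∂phi/∂x, y follows -∂phi/∂y.
∂phi/∂x = 3x(x + 2); at x=1 this is 9, so x decreases.
∂phi/∂y = 12y(y - 3)(y + 4); at y=5 this is 1080, so y decreases.
x converges to its nearest critical value 0 (a local min of the x-part); y converges to 3. The iterate converges to (0, 3).

(0, 3)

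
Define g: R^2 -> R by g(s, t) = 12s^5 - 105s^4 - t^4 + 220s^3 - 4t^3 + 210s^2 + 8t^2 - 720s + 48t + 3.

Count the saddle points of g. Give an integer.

6

g separates as a function of s plus a function of t, so ∇g=0 decouples.
∂g/∂s = 60(s - 4)(s - 3)(s - 1)(s + 1) = 0 at s ∈ {-1, 1, 3, 4}; ∂g/∂t = -4(t - 2)(t + 2)(t + 3) = 0 at t ∈ {-3, -2, 2}.
The Hessian is diagonal: diag(g_ss, g_tt). Second derivatives: g_ss(-1)=-2400, g_ss(1)=720, g_ss(3)=-480, g_ss(4)=900; g_tt(-3)=-20, g_tt(-2)=16, g_tt(2)=-80.
Saddle points occur where the two diagonal entries have opposite signs: (-1, -2), (1, -3), (1, 2), (3, -2), (4, -3), (4, 2). Count: 6.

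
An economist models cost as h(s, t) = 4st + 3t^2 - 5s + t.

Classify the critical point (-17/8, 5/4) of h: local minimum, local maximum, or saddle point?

saddle point

The Hessian of h is constant: H = [[0, 4], [4, 6]].
det(H) = 0·6 − 4² = -16.
Since det(H) < 0, H is indefinite and the critical point is a saddle point.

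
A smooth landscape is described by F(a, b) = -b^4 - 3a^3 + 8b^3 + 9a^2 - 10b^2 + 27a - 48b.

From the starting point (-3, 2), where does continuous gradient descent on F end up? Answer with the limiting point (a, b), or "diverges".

F is separable, so gradient descent decouples: a follows -∂F/∂a, b follows -∂F/∂b.
∂F/∂a = -9(a - 3)(a + 1); at a=-3 this is -108, so a increases.
∂F/∂b = -4(b - 4)(b - 3)(b + 1); at b=2 this is -24, so b increases.
a converges to its nearest critical value -1 (a local min of the a-part); b converges to 3. The iterate converges to (-1, 3).

(-1, 3)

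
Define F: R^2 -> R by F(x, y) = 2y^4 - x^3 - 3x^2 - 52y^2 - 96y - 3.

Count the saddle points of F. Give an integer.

3

F separates as a function of x plus a function of y, so ∇F=0 decouples.
∂F/∂x = -3x(x + 2) = 0 at x ∈ {-2, 0}; ∂F/∂y = 8(y - 4)(y + 1)(y + 3) = 0 at y ∈ {-3, -1, 4}.
The Hessian is diagonal: diag(F_xx, F_yy). Second derivatives: F_xx(-2)=6, F_xx(0)=-6; F_yy(-3)=112, F_yy(-1)=-80, F_yy(4)=280.
Saddle points occur where the two diagonal entries have opposite signs: (-2, -1), (0, -3), (0, 4). Count: 3.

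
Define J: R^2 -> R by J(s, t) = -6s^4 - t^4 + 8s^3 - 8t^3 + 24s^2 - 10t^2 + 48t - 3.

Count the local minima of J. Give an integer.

1

J separates as a function of s plus a function of t, so ∇J=0 decouples.
∂J/∂s = -24s(s - 2)(s + 1) = 0 at s ∈ {-1, 0, 2}; ∂J/∂t = -4(t - 1)(t + 3)(t + 4) = 0 at t ∈ {-4, -3, 1}.
The Hessian is diagonal: diag(J_ss, J_tt). Second derivatives: J_ss(-1)=-72, J_ss(0)=48, J_ss(2)=-144; J_tt(-4)=-20, J_tt(-3)=16, J_tt(1)=-80.
Local minima occur where both diagonal entries positive: (0, -3). Count: 1.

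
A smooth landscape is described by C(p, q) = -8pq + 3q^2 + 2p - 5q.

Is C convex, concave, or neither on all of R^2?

neither

C is quadratic, so its Hessian is the constant matrix H = [[0, -8], [-8, 6]].
det(H) = -64, tr(H) = 6.
det(H) < 0, so H is indefinite: neither convex nor concave.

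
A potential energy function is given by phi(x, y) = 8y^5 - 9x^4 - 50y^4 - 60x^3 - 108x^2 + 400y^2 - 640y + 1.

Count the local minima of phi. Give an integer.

2

phi separates as a function of x plus a function of y, so ∇phi=0 decouples.
∂phi/∂x = -36x(x + 2)(x + 3) = 0 at x ∈ {-3, -2, 0}; ∂phi/∂y = 40(y - 4)(y - 2)(y - 1)(y + 2) = 0 at y ∈ {-2, 1, 2, 4}.
The Hessian is diagonal: diag(phi_xx, phi_yy). Second derivatives: phi_xx(-3)=-108, phi_xx(-2)=72, phi_xx(0)=-216; phi_yy(-2)=-2880, phi_yy(1)=360, phi_yy(2)=-320, phi_yy(4)=1440.
Local minima occur where both diagonal entries positive: (-2, 1), (-2, 4). Count: 2.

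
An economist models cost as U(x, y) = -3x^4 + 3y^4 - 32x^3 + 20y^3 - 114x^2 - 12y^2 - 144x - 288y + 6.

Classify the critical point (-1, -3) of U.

The mixed partial ∂²U/∂x∂y is 0, so the Hessian at any point is diag(U_xx, U_yy) = diag(-12(3x^2 + 16x + 19), 12(3y^2 + 10y - 2)).
At (-1, -3): H = diag(-72, -60).
Both eigenvalues are negative, so H is negative definite: a local maximum.

local maximum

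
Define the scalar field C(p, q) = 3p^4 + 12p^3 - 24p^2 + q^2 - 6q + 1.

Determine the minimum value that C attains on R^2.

C(p,q) separates as A(p) + B(q) + 1, so its minimum is min A + min B + 1.
A'(p) = 12p(p - 1)(p + 4) vanishes at p ∈ {-4, 0, 1}; B'(q) = 2q - 6 vanishes at q ∈ {3}.
Local minima of A (where A''>0): A(-4)=-384, A(1)=-9. Local minima of B: B(3)=-9.
So the global minimum of C is A(-4) + B(3) + 1 = -384 − 9 + 1 = -392, attained at (-4, 3).

-392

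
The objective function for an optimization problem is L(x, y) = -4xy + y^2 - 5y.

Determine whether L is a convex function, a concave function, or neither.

L is quadratic, so its Hessian is the constant matrix H = [[0, -4], [-4, 2]].
det(H) = -16, tr(H) = 2.
det(H) < 0, so H is indefinite: neither convex nor concave.

neither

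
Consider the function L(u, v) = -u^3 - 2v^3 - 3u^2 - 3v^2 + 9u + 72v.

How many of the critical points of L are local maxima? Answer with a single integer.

L separates as a function of u plus a function of v, so ∇L=0 decouples.
∂L/∂u = -3(u - 1)(u + 3) = 0 at u ∈ {-3, 1}; ∂L/∂v = -6(v - 3)(v + 4) = 0 at v ∈ {-4, 3}.
The Hessian is diagonal: diag(L_uu, L_vv). Second derivatives: L_uu(-3)=12, L_uu(1)=-12; L_vv(-4)=42, L_vv(3)=-42.
Local maxima occur where both diagonal entries negative: (1, 3). Count: 1.

1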